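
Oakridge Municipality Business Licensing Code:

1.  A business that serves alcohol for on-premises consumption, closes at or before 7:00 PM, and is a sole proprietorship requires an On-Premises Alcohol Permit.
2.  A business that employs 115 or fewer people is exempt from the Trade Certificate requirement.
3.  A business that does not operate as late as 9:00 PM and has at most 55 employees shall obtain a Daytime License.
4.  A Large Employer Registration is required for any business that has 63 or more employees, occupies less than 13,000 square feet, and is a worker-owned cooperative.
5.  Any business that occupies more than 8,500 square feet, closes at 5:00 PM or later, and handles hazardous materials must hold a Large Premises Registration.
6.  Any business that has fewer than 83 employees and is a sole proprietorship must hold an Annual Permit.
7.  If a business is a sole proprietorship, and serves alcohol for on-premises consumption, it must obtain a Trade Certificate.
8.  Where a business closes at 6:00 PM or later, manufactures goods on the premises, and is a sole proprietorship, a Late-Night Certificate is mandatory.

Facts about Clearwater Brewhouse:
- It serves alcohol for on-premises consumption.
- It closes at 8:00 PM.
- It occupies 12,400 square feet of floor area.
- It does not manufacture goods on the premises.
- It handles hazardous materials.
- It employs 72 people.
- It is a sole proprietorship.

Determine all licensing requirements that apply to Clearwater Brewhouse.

Annual Permit, Large Premises Registration

1. serves alcohol for on-premises consumption; closes 8:00 PM, after 7:00 PM; is a sole proprietorship → On-Premises Alcohol Permit not required.
2. employees 72 ≤ 115 → exempt from Trade Certificate.
3. closes 8:00 PM, at/before 9:00 PM; employees 72 > 55 → Daytime License not required.
4. employees 72 ≥ 63; floor area 12,400 square feet < 13,000 square feet; is a sole proprietorship (not: is a worker-owned cooperative) → Large Employer Registration not required.
5. floor area 12,400 square feet > 8,500 square feet; closes 8:00 PM, after 5:00 PM; handles hazardous materials → Large Premises Registration required.
6. employees 72 < 83; is a sole proprietorship → Annual Permit required.
7. is a sole proprietorship; serves alcohol for on-premises consumption → Trade Certificate required.
8. closes 8:00 PM, after 6:00 PM; does not manufacture goods on the premises; is a sole proprietorship → Late-Night Certificate not required.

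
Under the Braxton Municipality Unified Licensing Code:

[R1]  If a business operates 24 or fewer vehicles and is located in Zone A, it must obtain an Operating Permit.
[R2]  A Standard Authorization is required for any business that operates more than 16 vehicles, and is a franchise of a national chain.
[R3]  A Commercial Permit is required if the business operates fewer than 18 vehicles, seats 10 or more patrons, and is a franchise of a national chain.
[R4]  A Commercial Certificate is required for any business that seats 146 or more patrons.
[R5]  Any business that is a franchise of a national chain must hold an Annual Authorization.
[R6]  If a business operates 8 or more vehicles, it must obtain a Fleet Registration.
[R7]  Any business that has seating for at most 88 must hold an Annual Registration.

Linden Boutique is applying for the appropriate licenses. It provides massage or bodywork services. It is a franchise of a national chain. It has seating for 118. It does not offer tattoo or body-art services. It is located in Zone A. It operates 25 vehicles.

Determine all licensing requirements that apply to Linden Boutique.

Annual Authorization, Fleet Registration, Standard Authorization

[R1] vehicles 25 > 24; is located in Zone A → Operating Permit not required.
[R2] vehicles 25 > 16; is a franchise of a national chain → Standard Authorization required.
[R3] vehicles 25 ≥ 18; seating 118 ≥ 10; is a franchise of a national chain → Commercial Permit not required.
[R4] seating 118 < 146 → Commercial Certificate not required.
[R5] is a franchise of a national chain → Annual Authorization required.
[R6] vehicles 25 ≥ 8 → Fleet Registration required.
[R7] seating 118 > 88 → Annual Registration not required.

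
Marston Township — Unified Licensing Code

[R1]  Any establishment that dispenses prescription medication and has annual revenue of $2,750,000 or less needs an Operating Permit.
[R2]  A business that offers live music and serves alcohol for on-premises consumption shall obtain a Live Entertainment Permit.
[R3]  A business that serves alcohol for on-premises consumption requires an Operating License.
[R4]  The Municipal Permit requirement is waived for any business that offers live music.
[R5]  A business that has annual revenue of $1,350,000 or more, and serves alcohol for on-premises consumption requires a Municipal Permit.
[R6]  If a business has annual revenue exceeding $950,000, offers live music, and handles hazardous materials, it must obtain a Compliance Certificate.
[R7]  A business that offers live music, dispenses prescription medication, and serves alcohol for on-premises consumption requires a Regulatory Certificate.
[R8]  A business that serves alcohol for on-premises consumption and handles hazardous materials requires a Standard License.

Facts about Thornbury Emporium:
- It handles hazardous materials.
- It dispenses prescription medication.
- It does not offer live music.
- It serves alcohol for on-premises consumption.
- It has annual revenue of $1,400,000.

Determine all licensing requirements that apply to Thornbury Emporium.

[R1] dispenses prescription medication; revenue $1,400,000 ≤ $2,750,000 → Operating Permit required.
[R2] does not offer live music; serves alcohol for on-premises consumption → Live Entertainment Permit not required.
[R3] serves alcohol for on-premises consumption → Operating License required.
[R4] does not offer live music → Municipal Permit exemption does not apply.
[R5] revenue $1,400,000 ≥ $1,350,000; serves alcohol for on-premises consumption → Municipal Permit required.
[R6] revenue $1,400,000 > $950,000; does not offer live music; handles hazardous materials → Compliance Certificate not required.
[R7] does not offer live music; dispenses prescription medication; serves alcohol for on-premises consumption → Regulatory Certificate not required.
[R8] serves alcohol for on-premises consumption; handles hazardous materials → Standard License required.

Municipal Permit, Operating License, Operating Permit, Standard License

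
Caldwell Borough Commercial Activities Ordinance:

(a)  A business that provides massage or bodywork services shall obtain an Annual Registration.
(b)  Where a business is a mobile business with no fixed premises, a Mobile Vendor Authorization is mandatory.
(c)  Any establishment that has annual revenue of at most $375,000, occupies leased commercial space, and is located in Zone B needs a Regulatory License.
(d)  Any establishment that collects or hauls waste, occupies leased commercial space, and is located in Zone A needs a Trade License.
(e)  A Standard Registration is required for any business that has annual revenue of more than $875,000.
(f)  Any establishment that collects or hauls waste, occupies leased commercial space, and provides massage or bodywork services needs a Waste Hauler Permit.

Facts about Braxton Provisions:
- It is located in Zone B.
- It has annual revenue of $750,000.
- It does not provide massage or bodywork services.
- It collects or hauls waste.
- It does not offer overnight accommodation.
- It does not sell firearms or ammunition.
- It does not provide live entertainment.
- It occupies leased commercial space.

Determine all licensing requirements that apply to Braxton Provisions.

(a) does not provide massage or bodywork services → Annual Registration not required.
(b) occupies leased commercial space (not: is a mobile business with no fixed premises) → Mobile Vendor Authorization not required.
(c) revenue $750,000 > $375,000; occupies leased commercial space; is located in Zone B → Regulatory License not required.
(d) collects or hauls waste; occupies leased commercial space; is located in Zone B (not: is located in Zone A) → Trade License not required.
(e) revenue $750,000 ≤ $875,000 → Standard Registration not required.
(f) collects or hauls waste; occupies leased commercial space; does not provide massage or bodywork services → Waste Hauler Permit not required.

None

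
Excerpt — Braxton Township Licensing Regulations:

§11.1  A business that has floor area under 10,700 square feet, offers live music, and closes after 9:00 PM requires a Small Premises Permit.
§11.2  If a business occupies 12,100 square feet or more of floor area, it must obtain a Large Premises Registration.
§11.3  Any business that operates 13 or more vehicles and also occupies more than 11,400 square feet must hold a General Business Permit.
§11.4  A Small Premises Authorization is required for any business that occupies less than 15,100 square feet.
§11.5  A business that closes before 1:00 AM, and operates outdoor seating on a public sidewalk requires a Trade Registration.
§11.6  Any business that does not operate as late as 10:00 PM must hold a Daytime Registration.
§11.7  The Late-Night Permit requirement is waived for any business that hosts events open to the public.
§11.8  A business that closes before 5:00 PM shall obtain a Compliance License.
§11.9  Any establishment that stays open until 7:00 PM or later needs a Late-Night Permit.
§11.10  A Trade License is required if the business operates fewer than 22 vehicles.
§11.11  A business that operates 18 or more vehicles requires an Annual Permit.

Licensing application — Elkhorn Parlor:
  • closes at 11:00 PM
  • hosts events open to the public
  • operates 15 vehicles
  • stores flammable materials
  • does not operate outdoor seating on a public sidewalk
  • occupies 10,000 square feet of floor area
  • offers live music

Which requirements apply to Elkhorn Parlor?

Small Premises Authorization, Small Premises Permit, Trade License

§11.1 floor area 10,000 square feet < 10,700 square feet; offers live music; closes 11:00 PM, after 9:00 PM → Small Premises Permit required.
§11.2 floor area 10,000 square feet < 12,100 square feet → Large Premises Registration not required.
§11.3 vehicles 15 ≥ 13; floor area 10,000 square feet ≤ 11,400 square feet → General Business Permit not required.
§11.4 floor area 10,000 square feet < 15,100 square feet → Small Premises Authorization required.
§11.5 closes 11:00 PM, at/before 1:00 AM; does not operate outdoor seating on a public sidewalk → Trade Registration not required.
§11.6 closes 11:00 PM, after 10:00 PM → Daytime Registration not required.
§11.7 hosts events open to the public → exempt from Late-Night Permit.
§11.8 closes 11:00 PM, after 5:00 PM → Compliance License not required.
§11.9 closes 11:00 PM, after 7:00 PM → Late-Night Permit required.
§11.10 vehicles 15 < 22 → Trade License required.
§11.11 vehicles 15 < 18 → Annual Permit not required.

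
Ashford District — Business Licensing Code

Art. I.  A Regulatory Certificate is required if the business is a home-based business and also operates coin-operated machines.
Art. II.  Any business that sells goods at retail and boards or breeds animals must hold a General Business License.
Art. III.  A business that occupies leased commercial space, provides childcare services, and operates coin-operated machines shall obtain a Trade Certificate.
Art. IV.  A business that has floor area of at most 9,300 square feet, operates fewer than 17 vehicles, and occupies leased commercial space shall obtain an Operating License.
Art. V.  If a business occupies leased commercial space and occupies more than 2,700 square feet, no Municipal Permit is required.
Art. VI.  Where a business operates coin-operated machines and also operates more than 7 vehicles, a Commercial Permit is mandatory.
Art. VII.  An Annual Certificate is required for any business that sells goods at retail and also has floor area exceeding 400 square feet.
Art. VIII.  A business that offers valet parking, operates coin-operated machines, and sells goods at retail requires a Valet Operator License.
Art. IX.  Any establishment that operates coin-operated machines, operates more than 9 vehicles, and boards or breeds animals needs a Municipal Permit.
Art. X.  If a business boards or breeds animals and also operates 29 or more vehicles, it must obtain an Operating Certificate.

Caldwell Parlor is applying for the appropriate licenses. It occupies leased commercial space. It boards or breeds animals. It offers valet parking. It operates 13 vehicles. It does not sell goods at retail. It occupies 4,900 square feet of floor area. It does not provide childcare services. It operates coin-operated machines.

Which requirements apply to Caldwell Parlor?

Commercial Permit, Operating License

Art. I. occupies leased commercial space (not: is a home-based business); operates coin-operated machines → Regulatory Certificate not required.
Art. II. does not sell goods at retail; boards or breeds animals → General Business License not required.
Art. III. occupies leased commercial space; does not provide childcare services; operates coin-operated machines → Trade Certificate not required.
Art. IV. floor area 4,900 square feet ≤ 9,300 square feet; vehicles 13 < 17; occupies leased commercial space → Operating License required.
Art. V. occupies leased commercial space; floor area 4,900 square feet > 2,700 square feet → exempt from Municipal Permit.
Art. VI. operates coin-operated machines; vehicles 13 > 7 → Commercial Permit required.
Art. VII. does not sell goods at retail; floor area 4,900 square feet > 400 square feet → Annual Certificate not required.
Art. VIII. offers valet parking; operates coin-operated machines; does not sell goods at retail → Valet Operator License not required.
Art. IX. operates coin-operated machines; vehicles 13 > 9; boards or breeds animals → Municipal Permit required.
Art. X. boards or breeds animals; vehicles 13 < 29 → Operating Certificate not required.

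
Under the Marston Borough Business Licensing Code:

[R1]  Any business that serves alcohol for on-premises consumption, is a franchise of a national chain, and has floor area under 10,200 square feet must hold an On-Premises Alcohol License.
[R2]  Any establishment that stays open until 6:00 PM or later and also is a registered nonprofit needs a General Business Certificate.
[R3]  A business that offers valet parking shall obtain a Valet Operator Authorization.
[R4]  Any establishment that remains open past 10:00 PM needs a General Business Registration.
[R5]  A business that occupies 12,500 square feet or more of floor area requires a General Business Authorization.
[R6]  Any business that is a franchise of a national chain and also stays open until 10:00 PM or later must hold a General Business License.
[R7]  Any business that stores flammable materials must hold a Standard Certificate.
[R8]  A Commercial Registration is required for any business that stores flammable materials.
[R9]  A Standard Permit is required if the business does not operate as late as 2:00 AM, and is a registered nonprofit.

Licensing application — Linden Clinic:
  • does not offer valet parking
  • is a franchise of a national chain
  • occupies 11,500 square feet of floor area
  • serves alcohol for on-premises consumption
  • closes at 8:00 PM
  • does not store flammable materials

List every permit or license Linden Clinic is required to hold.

[R1] serves alcohol for on-premises consumption; is a franchise of a national chain; floor area 11,500 square feet ≥ 10,200 square feet → On-Premises Alcohol License not required.
[R2] closes 8:00 PM, after 6:00 PM; is a franchise of a national chain (not: is a registered nonprofit) → General Business Certificate not required.
[R3] does not offer valet parking → Valet Operator Authorization not required.
[R4] closes 8:00 PM, at/before 10:00 PM → General Business Registration not required.
[R5] floor area 11,500 square feet < 12,500 square feet → General Business Authorization not required.
[R6] is a franchise of a national chain; closes 8:00 PM, at/before 10:00 PM → General Business License not required.
[R7] does not store flammable materials → Standard Certificate not required.
[R8] does not store flammable materials → Commercial Registration not required.
[R9] closes 8:00 PM, at/before 2:00 AM; is a franchise of a national chain (not: is a registered nonprofit) → Standard Permit not required.

None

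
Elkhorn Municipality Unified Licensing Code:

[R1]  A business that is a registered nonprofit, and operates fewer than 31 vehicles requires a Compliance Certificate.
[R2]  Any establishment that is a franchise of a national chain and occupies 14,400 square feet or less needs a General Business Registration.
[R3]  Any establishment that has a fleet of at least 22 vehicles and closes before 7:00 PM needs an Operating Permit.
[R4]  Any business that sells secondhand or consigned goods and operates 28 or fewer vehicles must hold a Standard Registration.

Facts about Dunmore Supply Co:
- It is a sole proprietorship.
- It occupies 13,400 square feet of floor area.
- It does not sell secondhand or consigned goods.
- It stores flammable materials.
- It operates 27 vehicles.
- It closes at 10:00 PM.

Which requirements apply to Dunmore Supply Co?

None

[R1] is a sole proprietorship (not: is a registered nonprofit); vehicles 27 < 31 → Compliance Certificate not required.
[R2] is a sole proprietorship (not: is a franchise of a national chain); floor area 13,400 square feet ≤ 14,400 square feet → General Business Registration not required.
[R3] vehicles 27 ≥ 22; closes 10:00 PM, after 7:00 PM → Operating Permit not required.
[R4] does not sell secondhand or consigned goods; vehicles 27 ≤ 28 → Standard Registration not required.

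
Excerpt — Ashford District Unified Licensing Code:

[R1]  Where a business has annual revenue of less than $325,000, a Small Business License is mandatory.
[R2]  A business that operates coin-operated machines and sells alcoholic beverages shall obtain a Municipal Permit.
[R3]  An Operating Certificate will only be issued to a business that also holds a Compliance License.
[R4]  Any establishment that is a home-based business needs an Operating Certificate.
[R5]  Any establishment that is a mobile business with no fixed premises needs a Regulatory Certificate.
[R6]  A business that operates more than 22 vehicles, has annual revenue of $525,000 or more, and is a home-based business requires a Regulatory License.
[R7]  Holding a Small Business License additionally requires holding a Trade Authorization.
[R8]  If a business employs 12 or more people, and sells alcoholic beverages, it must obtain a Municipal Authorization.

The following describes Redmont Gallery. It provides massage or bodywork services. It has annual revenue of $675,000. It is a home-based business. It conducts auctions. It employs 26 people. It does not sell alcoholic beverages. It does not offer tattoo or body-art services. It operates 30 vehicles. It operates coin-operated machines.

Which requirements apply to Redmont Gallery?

[R1] revenue $675,000 ≥ $325,000 → Small Business License not required.
[R2] operates coin-operated machines; does not sell alcoholic beverages → Municipal Permit not required.
[R3] Operating Certificate is required → Compliance License also required.
[R4] is a home-based business → Operating Certificate required.
[R5] is a home-based business (not: is a mobile business with no fixed premises) → Regulatory Certificate not required.
[R6] vehicles 30 > 22; revenue $675,000 ≥ $525,000; is a home-based business → Regulatory License required.
[R7] Small Business License is not required → no effect.
[R8] employees 26 ≥ 12; does not sell alcoholic beverages → Municipal Authorization not required.

Compliance License, Operating Certificate, Regulatory License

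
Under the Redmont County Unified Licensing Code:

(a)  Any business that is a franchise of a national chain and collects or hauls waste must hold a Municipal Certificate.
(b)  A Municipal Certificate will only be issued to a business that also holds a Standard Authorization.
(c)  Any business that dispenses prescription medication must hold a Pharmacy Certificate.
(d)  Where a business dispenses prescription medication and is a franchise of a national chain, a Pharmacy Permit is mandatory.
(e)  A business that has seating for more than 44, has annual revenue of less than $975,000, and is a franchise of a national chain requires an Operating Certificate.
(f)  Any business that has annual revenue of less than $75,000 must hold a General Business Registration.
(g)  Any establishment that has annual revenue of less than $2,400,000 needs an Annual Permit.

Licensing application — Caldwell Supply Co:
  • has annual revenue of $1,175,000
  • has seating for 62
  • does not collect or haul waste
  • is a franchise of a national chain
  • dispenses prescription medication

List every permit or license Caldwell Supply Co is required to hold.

Annual Permit, Pharmacy Certificate, Pharmacy Permit

(a) is a franchise of a national chain; does not collect or haul waste → Municipal Certificate not required.
(b) Municipal Certificate is not required → no effect.
(c) dispenses prescription medication → Pharmacy Certificate required.
(d) dispenses prescription medication; is a franchise of a national chain → Pharmacy Permit required.
(e) seating 62 > 44; revenue $1,175,000 ≥ $975,000; is a franchise of a national chain → Operating Certificate not required.
(f) revenue $1,175,000 ≥ $75,000 → General Business Registration not required.
(g) revenue $1,175,000 < $2,400,000 → Annual Permit required.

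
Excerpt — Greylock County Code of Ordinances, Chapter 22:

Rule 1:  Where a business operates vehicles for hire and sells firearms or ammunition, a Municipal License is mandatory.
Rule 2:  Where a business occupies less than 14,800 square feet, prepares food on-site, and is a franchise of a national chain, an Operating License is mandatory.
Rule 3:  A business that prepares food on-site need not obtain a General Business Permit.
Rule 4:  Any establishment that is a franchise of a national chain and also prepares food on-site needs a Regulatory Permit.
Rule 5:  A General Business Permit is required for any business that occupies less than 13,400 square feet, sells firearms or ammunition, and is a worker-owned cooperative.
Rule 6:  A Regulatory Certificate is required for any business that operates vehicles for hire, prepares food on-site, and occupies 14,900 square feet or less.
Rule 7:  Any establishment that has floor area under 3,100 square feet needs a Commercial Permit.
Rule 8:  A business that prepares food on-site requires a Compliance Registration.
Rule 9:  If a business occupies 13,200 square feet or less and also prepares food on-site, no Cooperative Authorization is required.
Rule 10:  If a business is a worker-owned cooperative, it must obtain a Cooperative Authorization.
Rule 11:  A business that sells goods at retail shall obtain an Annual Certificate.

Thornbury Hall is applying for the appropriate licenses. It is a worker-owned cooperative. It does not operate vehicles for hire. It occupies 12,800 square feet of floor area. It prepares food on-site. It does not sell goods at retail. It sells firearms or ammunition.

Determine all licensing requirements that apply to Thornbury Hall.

Rule 1: does not operate vehicles for hire; sells firearms or ammunition → Municipal License not required.
Rule 2: floor area 12,800 square feet < 14,800 square feet; prepares food on-site; is a worker-owned cooperative (not: is a franchise of a national chain) → Operating License not required.
Rule 3: prepares food on-site → exempt from General Business Permit.
Rule 4: is a worker-owned cooperative (not: is a franchise of a national chain); prepares food on-site → Regulatory Permit not required.
Rule 5: floor area 12,800 square feet < 13,400 square feet; sells firearms or ammunition; is a worker-owned cooperative → General Business Permit required.
Rule 6: does not operate vehicles for hire; prepares food on-site; floor area 12,800 square feet ≤ 14,900 square feet → Regulatory Certificate not required.
Rule 7: floor area 12,800 square feet ≥ 3,100 square feet → Commercial Permit not required.
Rule 8: prepares food on-site → Compliance Registration required.
Rule 9: floor area 12,800 square feet ≤ 13,200 square feet; prepares food on-site → exempt from Cooperative Authorization.
Rule 10: is a worker-owned cooperative → Cooperative Authorization required.
Rule 11: does not sell goods at retail → Annual Certificate not required.

Compliance Registration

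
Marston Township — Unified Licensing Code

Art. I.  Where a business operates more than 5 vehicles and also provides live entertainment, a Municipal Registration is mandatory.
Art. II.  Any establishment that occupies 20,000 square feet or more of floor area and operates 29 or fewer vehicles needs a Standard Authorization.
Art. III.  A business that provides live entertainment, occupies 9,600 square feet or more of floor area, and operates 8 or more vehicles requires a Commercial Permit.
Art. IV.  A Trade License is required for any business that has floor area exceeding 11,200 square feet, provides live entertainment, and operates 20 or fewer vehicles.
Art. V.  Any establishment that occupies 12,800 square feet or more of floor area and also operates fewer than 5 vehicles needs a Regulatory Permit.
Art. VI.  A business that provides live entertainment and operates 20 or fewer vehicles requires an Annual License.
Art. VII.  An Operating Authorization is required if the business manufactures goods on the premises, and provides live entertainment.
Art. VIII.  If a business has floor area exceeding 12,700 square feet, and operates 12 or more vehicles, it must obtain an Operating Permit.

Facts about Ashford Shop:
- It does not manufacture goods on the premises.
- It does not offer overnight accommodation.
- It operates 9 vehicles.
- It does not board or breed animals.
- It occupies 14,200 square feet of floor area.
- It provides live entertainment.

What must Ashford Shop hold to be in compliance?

Annual License, Commercial Permit, Municipal Registration, Trade License

Art. I. vehicles 9 > 5; provides live entertainment → Municipal Registration required.
Art. II. floor area 14,200 square feet < 20,000 square feet; vehicles 9 ≤ 29 → Standard Authorization not required.
Art. III. provides live entertainment; floor area 14,200 square feet ≥ 9,600 square feet; vehicles 9 ≥ 8 → Commercial Permit required.
Art. IV. floor area 14,200 square feet > 11,200 square feet; provides live entertainment; vehicles 9 ≤ 20 → Trade License required.
Art. V. floor area 14,200 square feet ≥ 12,800 square feet; vehicles 9 ≥ 5 → Regulatory Permit not required.
Art. VI. provides live entertainment; vehicles 9 ≤ 20 → Annual License required.
Art. VII. does not manufacture goods on the premises; provides live entertainment → Operating Authorization not required.
Art. VIII. floor area 14,200 square feet > 12,700 square feet; vehicles 9 < 12 → Operating Permit not required.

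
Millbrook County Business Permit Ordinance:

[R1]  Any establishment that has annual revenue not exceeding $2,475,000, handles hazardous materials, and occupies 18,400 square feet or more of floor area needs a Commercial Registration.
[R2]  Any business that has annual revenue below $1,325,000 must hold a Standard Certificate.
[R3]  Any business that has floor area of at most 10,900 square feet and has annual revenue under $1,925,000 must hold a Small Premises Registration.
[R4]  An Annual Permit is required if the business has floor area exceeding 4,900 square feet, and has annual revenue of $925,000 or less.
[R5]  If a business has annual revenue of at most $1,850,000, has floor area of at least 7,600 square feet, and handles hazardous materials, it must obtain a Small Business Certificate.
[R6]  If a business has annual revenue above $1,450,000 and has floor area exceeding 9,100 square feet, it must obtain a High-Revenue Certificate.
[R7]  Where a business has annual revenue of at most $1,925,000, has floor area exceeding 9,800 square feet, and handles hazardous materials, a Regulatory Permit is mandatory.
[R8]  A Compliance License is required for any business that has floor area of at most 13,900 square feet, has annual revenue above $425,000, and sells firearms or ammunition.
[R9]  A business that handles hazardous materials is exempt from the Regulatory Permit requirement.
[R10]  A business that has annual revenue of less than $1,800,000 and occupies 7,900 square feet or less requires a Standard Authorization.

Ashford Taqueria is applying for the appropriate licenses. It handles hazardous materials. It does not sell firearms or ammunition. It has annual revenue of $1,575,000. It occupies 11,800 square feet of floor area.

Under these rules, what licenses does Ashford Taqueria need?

High-Revenue Certificate, Small Business Certificate

[R1] revenue $1,575,000 ≤ $2,475,000; handles hazardous materials; floor area 11,800 square feet < 18,400 square feet → Commercial Registration not required.
[R2] revenue $1,575,000 ≥ $1,325,000 → Standard Certificate not required.
[R3] floor area 11,800 square feet > 10,900 square feet; revenue $1,575,000 < $1,925,000 → Small Premises Registration not required.
[R4] floor area 11,800 square feet > 4,900 square feet; revenue $1,575,000 > $925,000 → Annual Permit not required.
[R5] revenue $1,575,000 ≤ $1,850,000; floor area 11,800 square feet ≥ 7,600 square feet; handles hazardous materials → Small Business Certificate required.
[R6] revenue $1,575,000 > $1,450,000; floor area 11,800 square feet > 9,100 square feet → High-Revenue Certificate required.
[R7] revenue $1,575,000 ≤ $1,925,000; floor area 11,800 square feet > 9,800 square feet; handles hazardous materials → Regulatory Permit required.
[R8] floor area 11,800 square feet ≤ 13,900 square feet; revenue $1,575,000 > $425,000; does not sell firearms or ammunition → Compliance License not required.
[R9] handles hazardous materials → exempt from Regulatory Permit.
[R10] revenue $1,575,000 < $1,800,000; floor area 11,800 square feet > 7,900 square feet → Standard Authorization not required.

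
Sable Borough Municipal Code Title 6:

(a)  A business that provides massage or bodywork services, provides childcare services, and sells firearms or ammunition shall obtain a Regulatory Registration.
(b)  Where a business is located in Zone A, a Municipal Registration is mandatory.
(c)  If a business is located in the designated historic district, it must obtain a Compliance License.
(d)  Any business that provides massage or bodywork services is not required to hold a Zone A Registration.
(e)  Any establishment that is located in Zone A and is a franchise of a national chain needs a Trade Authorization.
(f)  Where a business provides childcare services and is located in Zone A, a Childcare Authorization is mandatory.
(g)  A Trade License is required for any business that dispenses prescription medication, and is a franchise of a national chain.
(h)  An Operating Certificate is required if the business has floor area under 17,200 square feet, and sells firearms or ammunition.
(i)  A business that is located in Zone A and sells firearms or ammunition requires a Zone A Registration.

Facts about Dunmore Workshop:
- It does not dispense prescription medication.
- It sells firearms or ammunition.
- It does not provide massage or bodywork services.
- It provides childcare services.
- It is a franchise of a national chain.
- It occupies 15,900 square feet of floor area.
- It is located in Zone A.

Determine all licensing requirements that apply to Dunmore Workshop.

Childcare Authorization, Municipal Registration, Operating Certificate, Trade Authorization, Zone A Registration

(a) does not provide massage or bodywork services; provides childcare services; sells firearms or ammunition → Regulatory Registration not required.
(b) is located in Zone A → Municipal Registration required.
(c) is located in Zone A (not: is located in the designated historic district) → Compliance License not required.
(d) does not provide massage or bodywork services → Zone A Registration exemption does not apply.
(e) is located in Zone A; is a franchise of a national chain → Trade Authorization required.
(f) provides childcare services; is located in Zone A → Childcare Authorization required.
(g) does not dispense prescription medication; is a franchise of a national chain → Trade License not required.
(h) floor area 15,900 square feet < 17,200 square feet; sells firearms or ammunition → Operating Certificate required.
(i) is located in Zone A; sells firearms or ammunition → Zone A Registration required.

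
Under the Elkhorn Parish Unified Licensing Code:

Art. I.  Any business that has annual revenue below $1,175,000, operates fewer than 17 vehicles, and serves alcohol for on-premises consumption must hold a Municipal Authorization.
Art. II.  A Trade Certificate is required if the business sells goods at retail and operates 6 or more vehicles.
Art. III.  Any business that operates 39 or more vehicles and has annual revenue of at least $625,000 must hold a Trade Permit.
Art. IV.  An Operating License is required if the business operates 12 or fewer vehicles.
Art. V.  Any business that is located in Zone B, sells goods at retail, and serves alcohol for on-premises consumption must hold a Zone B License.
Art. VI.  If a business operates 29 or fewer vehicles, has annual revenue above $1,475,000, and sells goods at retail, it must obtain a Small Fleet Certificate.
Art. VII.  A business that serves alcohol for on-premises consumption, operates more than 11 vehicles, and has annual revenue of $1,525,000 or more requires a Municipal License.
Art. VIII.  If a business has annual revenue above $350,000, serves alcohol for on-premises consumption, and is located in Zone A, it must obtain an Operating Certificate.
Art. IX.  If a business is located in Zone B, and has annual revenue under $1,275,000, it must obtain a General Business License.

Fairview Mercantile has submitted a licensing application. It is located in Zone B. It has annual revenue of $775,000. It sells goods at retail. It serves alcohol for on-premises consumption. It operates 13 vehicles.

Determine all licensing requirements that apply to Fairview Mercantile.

General Business License, Municipal Authorization, Trade Certificate, Zone B License

Art. I. revenue $775,000 < $1,175,000; vehicles 13 < 17; serves alcohol for on-premises consumption → Municipal Authorization required.
Art. II. sells goods at retail; vehicles 13 ≥ 6 → Trade Certificate required.
Art. III. vehicles 13 < 39; revenue $775,000 ≥ $625,000 → Trade Permit not required.
Art. IV. vehicles 13 > 12 → Operating License not required.
Art. V. is located in Zone B; sells goods at retail; serves alcohol for on-premises consumption → Zone B License required.
Art. VI. vehicles 13 ≤ 29; revenue $775,000 ≤ $1,475,000; sells goods at retail → Small Fleet Certificate not required.
Art. VII. serves alcohol for on-premises consumption; vehicles 13 > 11; revenue $775,000 < $1,525,000 → Municipal License not required.
Art. VIII. revenue $775,000 > $350,000; serves alcohol for on-premises consumption; is located in Zone B (not: is located in Zone A) → Operating Certificate not required.
Art. IX. is located in Zone B; revenue $775,000 < $1,275,000 → General Business License required.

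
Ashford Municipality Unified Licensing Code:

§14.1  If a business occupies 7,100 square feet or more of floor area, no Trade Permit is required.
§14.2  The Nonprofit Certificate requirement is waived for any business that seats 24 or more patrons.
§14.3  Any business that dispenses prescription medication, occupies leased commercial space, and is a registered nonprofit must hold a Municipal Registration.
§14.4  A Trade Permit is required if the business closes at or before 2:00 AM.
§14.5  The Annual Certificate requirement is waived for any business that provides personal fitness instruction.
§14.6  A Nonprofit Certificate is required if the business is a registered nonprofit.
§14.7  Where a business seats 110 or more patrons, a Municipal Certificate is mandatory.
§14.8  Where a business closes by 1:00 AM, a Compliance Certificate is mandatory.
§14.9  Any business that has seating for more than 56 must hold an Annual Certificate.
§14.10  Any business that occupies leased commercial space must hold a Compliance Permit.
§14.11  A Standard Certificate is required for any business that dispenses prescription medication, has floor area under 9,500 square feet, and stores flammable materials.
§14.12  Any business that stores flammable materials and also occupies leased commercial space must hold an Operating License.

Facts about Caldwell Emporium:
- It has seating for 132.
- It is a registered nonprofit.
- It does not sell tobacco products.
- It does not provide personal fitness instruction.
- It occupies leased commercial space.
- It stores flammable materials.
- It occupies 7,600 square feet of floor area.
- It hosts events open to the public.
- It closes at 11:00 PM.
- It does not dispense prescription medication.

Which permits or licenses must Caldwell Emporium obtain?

Annual Certificate, Compliance Certificate, Compliance Permit, Municipal Certificate, Operating License

§14.1 floor area 7,600 square feet ≥ 7,100 square feet → exempt from Trade Permit.
§14.2 seating 132 ≥ 24 → exempt from Nonprofit Certificate.
§14.3 does not dispense prescription medication; occupies leased commercial space; is a registered nonprofit → Municipal Registration not required.
§14.4 closes 11:00 PM, at/before 2:00 AM → Trade Permit required.
§14.5 does not provide personal fitness instruction → Annual Certificate exemption does not apply.
§14.6 is a registered nonprofit → Nonprofit Certificate required.
§14.7 seating 132 ≥ 110 → Municipal Certificate required.
§14.8 closes 11:00 PM, at/before 1:00 AM → Compliance Certificate required.
§14.9 seating 132 > 56 → Annual Certificate required.
§14.10 occupies leased commercial space → Compliance Permit required.
§14.11 does not dispense prescription medication; floor area 7,600 square feet < 9,500 square feet; stores flammable materials → Standard Certificate not required.
§14.12 stores flammable materials; occupies leased commercial space → Operating License required.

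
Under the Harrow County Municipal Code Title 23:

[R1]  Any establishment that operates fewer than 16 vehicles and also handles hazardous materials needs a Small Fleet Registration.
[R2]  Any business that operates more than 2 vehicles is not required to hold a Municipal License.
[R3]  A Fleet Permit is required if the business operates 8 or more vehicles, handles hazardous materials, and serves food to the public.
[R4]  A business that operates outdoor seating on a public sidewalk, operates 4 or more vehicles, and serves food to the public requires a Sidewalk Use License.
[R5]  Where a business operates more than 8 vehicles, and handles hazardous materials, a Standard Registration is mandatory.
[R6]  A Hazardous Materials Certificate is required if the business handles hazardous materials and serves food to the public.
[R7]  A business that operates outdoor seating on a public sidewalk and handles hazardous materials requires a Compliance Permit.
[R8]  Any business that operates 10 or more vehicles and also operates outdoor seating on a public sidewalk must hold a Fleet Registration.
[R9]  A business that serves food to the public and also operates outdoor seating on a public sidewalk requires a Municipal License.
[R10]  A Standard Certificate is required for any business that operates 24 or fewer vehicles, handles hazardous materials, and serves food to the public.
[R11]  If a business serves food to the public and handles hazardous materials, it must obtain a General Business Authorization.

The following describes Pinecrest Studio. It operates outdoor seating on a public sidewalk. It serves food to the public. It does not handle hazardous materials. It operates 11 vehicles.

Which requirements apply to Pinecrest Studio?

[R1] vehicles 11 < 16; does not handle hazardous materials → Small Fleet Registration not required.
[R2] vehicles 11 > 2 → exempt from Municipal License.
[R3] vehicles 11 ≥ 8; does not handle hazardous materials; serves food to the public → Fleet Permit not required.
[R4] operates outdoor seating on a public sidewalk; vehicles 11 ≥ 4; serves food to the public → Sidewalk Use License required.
[R5] vehicles 11 > 8; does not handle hazardous materials → Standard Registration not required.
[R6] does not handle hazardous materials; serves food to the public → Hazardous Materials Certificate not required.
[R7] operates outdoor seating on a public sidewalk; does not handle hazardous materials → Compliance Permit not required.
[R8] vehicles 11 ≥ 10; operates outdoor seating on a public sidewalk → Fleet Registration required.
[R9] serves food to the public; operates outdoor seating on a public sidewalk → Municipal License required.
[R10] vehicles 11 ≤ 24; does not handle hazardous materials; serves food to the public → Standard Certificate not required.
[R11] serves food to the public; does not handle hazardous materials → General Business Authorization not required.

Fleet Registration, Sidewalk Use License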